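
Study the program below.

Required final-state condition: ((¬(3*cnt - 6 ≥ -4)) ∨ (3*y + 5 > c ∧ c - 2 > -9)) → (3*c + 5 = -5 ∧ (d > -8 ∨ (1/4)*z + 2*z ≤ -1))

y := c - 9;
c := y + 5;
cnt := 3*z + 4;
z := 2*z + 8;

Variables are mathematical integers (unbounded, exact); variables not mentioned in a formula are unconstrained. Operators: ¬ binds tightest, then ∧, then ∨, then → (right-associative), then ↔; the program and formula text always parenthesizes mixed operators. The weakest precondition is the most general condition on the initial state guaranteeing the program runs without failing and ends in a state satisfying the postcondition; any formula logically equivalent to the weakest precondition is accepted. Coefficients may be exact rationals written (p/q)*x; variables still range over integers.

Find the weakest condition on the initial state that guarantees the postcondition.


Working backward. After the program, the postcondition ((¬(3*cnt - 6 ≥ -4)) ∨ (3*y + 5 > c ∧ c - 2 > -9)) → (3*c + 5 = -5 ∧ (d > -8 ∨ (1/4)*z + 2*z ≤ -1)) must hold; in canonical form it is ((¬(3*cnt ≥ 2)) ∨ (3*y > c - 5 ∧ c > -7)) → (3*c = -10 ∧ (d > -8 ∨ (9/4)*z ≤ -1)).
Before z := 2*z + 8: ((¬(3*cnt ≥ 2)) ∨ (3*y > c - 5 ∧ c > -7)) → (3*c = -10 ∧ (d > -8 ∨ (9/2)*z ≤ -19))
Before cnt := 3*z + 4: ((¬(9*z ≥ -10)) ∨ (3*y > c - 5 ∧ c > -7)) → (3*c = -10 ∧ (d > -8 ∨ (9/2)*z ≤ -19))
Before c := y + 5: ((¬(9*z ≥ -10)) ∨ (2*y > 0 ∧ y > -12)) → (3*y = -25 ∧ (d > -8 ∨ (9/2)*z ≤ -19))
Before y := c - 9: ((¬(9*z ≥ -10)) ∨ (2*c > 18 ∧ c > -3)) → (3*c = 2 ∧ (d > -8 ∨ (9/2)*z ≤ -19))
Answer: WP = ((¬(9*z ≥ -10)) ∨ (2*c > 18 ∧ c > -3)) → (3*c = 2 ∧ (d > -8 ∨ (9/2)*z ≤ -19))


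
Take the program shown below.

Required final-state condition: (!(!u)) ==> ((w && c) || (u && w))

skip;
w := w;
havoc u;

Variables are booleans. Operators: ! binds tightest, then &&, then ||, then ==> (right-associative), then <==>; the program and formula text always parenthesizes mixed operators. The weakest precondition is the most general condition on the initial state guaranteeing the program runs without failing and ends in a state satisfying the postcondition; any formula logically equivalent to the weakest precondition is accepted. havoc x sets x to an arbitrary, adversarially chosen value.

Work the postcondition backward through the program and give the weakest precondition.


Working backward. After the program, the postcondition (!(!u)) ==> ((w && c) || (u && w)) must hold; in canonical form it is u ==> ((w && c) || (u && w)).
Before havoc u: (w && c) || w
Before w := w: (w && c) || w
Before skip: (w && c) || w
Answer: WP = (w && c) || w


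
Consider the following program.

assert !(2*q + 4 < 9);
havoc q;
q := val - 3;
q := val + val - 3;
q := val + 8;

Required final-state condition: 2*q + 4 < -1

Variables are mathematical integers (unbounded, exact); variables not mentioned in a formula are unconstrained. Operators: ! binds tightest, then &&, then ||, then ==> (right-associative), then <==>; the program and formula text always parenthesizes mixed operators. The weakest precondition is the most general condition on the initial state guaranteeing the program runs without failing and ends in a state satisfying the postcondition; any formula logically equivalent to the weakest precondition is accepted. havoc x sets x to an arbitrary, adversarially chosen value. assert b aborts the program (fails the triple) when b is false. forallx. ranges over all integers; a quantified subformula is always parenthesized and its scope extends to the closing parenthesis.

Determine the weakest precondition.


Working backward. After the program, the postcondition 2*q + 4 < -1 must hold; in canonical form it is 2*q < -5.
Before q := val + 8: 2*val < -21
Before q := val + val - 3: 2*val < -21
Before q := val - 3: 2*val < -21
Before havoc q: 2*val < -21
Before assert !(2*q + 4 < 9): (!(2*q < 5)) && 2*val < -21
Answer: WP = (!(2*q < 5)) && 2*val < -21


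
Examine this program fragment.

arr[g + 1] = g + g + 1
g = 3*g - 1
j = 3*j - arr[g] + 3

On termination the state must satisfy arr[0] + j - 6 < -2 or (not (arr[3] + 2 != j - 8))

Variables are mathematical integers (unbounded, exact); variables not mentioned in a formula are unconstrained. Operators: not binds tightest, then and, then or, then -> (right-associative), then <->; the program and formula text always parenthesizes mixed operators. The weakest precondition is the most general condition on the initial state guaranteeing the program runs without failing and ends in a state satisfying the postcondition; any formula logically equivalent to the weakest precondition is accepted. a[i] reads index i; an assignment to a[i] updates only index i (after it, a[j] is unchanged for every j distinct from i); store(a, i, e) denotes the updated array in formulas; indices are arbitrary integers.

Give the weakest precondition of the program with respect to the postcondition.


Working backward. After the program, the postcondition arr[0] + j - 6 < -2 or (not (arr[3] + 2 != j - 8)) must hold; in canonical form it is arr[0] + j < 4 or (not (arr[3] != j - 10)).
Before j := 3*j - arr[g] + 3: arr[0] + 3*j < arr[g] + 1 or (not (arr[3] + arr[g] != 3*j - 7))
Before g := 3*g - 1: arr[0] + 3*j < arr[3*g - 1] + 1 or (not (arr[3] + arr[3*g - 1] != 3*j - 7))
Before arr[g + 1] := g + g + 1: store(arr, g + 1, 2*g + 1)[0] + 3*j < store(arr, g + 1, 2*g + 1)[3*g - 1] + 1 or (not (store(arr, g + 1, 2*g + 1)[3] + store(arr, g + 1, 2*g + 1)[3*g - 1] != 3*j - 7))
Answer: WP = store(arr, g + 1, 2*g + 1)[0] + 3*j < store(arr, g + 1, 2*g + 1)[3*g - 1] + 1 or (not (store(arr, g + 1, 2*g + 1)[3] + store(arr, g + 1, 2*g + 1)[3*g - 1] != 3*j - 7))


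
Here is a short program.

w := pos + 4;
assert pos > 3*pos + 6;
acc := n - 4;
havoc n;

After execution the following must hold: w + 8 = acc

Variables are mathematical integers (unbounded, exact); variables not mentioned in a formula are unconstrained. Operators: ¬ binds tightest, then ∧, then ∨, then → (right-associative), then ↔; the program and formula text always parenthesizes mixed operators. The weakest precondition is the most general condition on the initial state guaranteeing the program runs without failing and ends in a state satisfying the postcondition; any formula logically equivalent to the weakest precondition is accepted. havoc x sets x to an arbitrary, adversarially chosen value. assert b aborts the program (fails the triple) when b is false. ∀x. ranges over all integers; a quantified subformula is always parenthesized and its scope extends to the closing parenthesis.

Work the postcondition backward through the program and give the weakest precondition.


Working backward. After the program, the postcondition w + 8 = acc must hold; in canonical form it is w = acc - 8.
Before havoc n: w = acc - 8
Before acc := n - 4: w = n - 12
Before assert pos > 3*pos + 6: 2*pos < -6 ∧ w = n - 12
Before w := pos + 4: 2*pos < -6 ∧ pos = n - 16
Answer: WP = 2*pos < -6 ∧ pos = n - 16


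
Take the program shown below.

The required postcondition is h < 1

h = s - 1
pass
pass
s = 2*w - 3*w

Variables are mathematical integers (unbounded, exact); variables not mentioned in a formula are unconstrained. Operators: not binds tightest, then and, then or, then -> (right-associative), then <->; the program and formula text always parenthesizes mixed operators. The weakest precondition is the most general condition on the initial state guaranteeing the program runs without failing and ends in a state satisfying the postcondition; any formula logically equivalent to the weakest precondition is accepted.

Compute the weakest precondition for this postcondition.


Working backward. After the program, h < 1 must hold.
Before s := 2*w - 3*w: h < 1
Before skip: h < 1
Before skip: h < 1
Before h := s - 1: s < 2
Answer: WP = s < 2


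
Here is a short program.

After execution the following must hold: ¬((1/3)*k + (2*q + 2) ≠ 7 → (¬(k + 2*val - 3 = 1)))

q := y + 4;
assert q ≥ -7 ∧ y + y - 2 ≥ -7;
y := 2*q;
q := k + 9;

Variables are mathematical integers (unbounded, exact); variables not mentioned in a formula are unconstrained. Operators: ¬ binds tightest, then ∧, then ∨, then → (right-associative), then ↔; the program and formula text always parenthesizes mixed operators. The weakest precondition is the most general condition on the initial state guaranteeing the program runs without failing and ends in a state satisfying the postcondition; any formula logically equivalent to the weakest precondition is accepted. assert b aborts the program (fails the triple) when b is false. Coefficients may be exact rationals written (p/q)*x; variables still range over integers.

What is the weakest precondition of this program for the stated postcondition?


Working backward. After the program, the postcondition ¬((1/3)*k + (2*q + 2) ≠ 7 → (¬(k + 2*val - 3 = 1))) must hold; in canonical form it is ¬((1/3)*k + 2*q ≠ 5 → (¬(k + 2*val = 4))).
Before q := k + 9: ¬((7/3)*k ≠ -13 → (¬(k + 2*val = 4)))
Before y := 2*q: ¬((7/3)*k ≠ -13 → (¬(k + 2*val = 4)))
Before assert q ≥ -7 ∧ y + y - 2 ≥ -7: q ≥ -7 ∧ 2*y ≥ -5 ∧ (¬((7/3)*k ≠ -13 → (¬(k + 2*val = 4))))
Before q := y + 4: y ≥ -11 ∧ 2*y ≥ -5 ∧ (¬((7/3)*k ≠ -13 → (¬(k + 2*val = 4))))
Answer: WP = y ≥ -11 ∧ 2*y ≥ -5 ∧ (¬((7/3)*k ≠ -13 → (¬(k + 2*val = 4))))


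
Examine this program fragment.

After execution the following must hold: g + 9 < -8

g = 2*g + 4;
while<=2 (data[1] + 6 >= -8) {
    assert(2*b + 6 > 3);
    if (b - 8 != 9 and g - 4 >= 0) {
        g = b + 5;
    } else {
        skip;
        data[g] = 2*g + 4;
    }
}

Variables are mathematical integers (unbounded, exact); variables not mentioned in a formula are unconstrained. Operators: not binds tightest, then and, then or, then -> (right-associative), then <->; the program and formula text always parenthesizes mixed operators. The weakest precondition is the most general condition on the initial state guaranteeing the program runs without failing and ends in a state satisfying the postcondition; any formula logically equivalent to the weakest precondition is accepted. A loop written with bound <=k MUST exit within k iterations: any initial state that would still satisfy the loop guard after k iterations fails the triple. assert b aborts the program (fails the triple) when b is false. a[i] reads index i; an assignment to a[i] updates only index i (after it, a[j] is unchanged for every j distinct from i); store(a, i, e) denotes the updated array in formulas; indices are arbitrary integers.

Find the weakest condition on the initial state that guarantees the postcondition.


Working backward. After the program, the postcondition g + 9 < -8 must hold; in canonical form it is g < -17.
Before the loop (bound <=2), unroll the exhaustion recursion (WP_0 = exit-now case; WP_j = one more guarded iteration, up to j = 2):
  WP_0: (not (data[1] >= -14)) and g < -17
  WP_1: (data[1] >= -14 -> (2*b > -3 and ((b != 17 and g >= 4) -> ((not (data[1] >= -14)) and b < -22)) and ((not (b != 17 and g >= 4)) -> ((not (store(data, g, 2*g + 4)[1] >= -14)) and g < -17)))) and ((not (data[1] >= -14)) -> g < -17)
  WP_2: (data[1] >= -14 -> (2*b > -3 and ((b != 17 and g >= 4) -> ((data[1] >= -14 -> (2*b > -3 and ((b != 17 and b >= -1) -> ((not (data[1] >= -14)) and b < -22)) and ((not (b != 17 and b >= -1)) -> ((not (store(data, b + 5, 2*b + 14)[1] >= -14)) and b < -22)))) and ((not (data[1] >= -14)) -> b < -22))) and ((not (b != 17 and g >= 4)) -> ((store(data, g, 2*g + 4)[1] >= -14 -> (2*b > -3 and ((b != 17 and g >= 4) -> ((not (store(data, g, 2*g + 4)[1] >= -14)) and b < -22)) and ((not (b != 17 and g >= 4)) -> ((not (store(store(data, g, 2*g + 4), g, 2*g + 4)[1] >= -14)) and g < -17)))) and ((not (store(data, g, 2*g + 4)[1] >= -14)) -> g < -17))))) and ((not (data[1] >= -14)) -> g < -17)
So before the loop: (data[1] >= -14 -> (2*b > -3 and ((b != 17 and g >= 4) -> ((data[1] >= -14 -> (2*b > -3 and ((b != 17 and b >= -1) -> ((not (data[1] >= -14)) and b < -22)) and ((not (b != 17 and b >= -1)) -> ((not (store(data, b + 5, 2*b + 14)[1] >= -14)) and b < -22)))) and ((not (data[1] >= -14)) -> b < -22))) and ((not (b != 17 and g >= 4)) -> ((store(data, g, 2*g + 4)[1] >= -14 -> (2*b > -3 and ((b != 17 and g >= 4) -> ((not (store(data, g, 2*g + 4)[1] >= -14)) and b < -22)) and ((not (b != 17 and g >= 4)) -> ((not (store(store(data, g, 2*g + 4), g, 2*g + 4)[1] >= -14)) and g < -17)))) and ((not (store(data, g, 2*g + 4)[1] >= -14)) -> g < -17))))) and ((not (data[1] >= -14)) -> g < -17)
Before g := 2*g + 4: (data[1] >= -14 -> (2*b > -3 and ((b != 17 and 2*g >= 0) -> ((data[1] >= -14 -> (2*b > -3 and ((b != 17 and b >= -1) -> ((not (data[1] >= -14)) and b < -22)) and ((not (b != 17 and b >= -1)) -> ((not (store(data, b + 5, 2*b + 14)[1] >= -14)) and b < -22)))) and ((not (data[1] >= -14)) -> b < -22))) and ((not (b != 17 and 2*g >= 0)) -> ((store(data, 2*g + 4, 4*g + 12)[1] >= -14 -> (2*b > -3 and ((b != 17 and 2*g >= 0) -> ((not (store(data, 2*g + 4, 4*g + 12)[1] >= -14)) and b < -22)) and ((not (b != 17 and 2*g >= 0)) -> ((not (store(store(data, 2*g + 4, 4*g + 12), 2*g + 4, 4*g + 12)[1] >= -14)) and 2*g < -21)))) and ((not (store(data, 2*g + 4, 4*g + 12)[1] >= -14)) -> 2*g < -21))))) and ((not (data[1] >= -14)) -> 2*g < -21)
Answer: WP = (data[1] >= -14 -> (2*b > -3 and ((b != 17 and 2*g >= 0) -> ((data[1] >= -14 -> (2*b > -3 and ((b != 17 and b >= -1) -> ((not (data[1] >= -14)) and b < -22)) and ((not (b != 17 and b >= -1)) -> ((not (store(data, b + 5, 2*b + 14)[1] >= -14)) and b < -22)))) and ((not (data[1] >= -14)) -> b < -22))) and ((not (b != 17 and 2*g >= 0)) -> ((store(data, 2*g + 4, 4*g + 12)[1] >= -14 -> (2*b > -3 and ((b != 17 and 2*g >= 0) -> ((not (store(data, 2*g + 4, 4*g + 12)[1] >= -14)) and b < -22)) and ((not (b != 17 and 2*g >= 0)) -> ((not (store(store(data, 2*g + 4, 4*g + 12), 2*g + 4, 4*g + 12)[1] >= -14)) and 2*g < -21)))) and ((not (store(data, 2*g + 4, 4*g + 12)[1] >= -14)) -> 2*g < -21))))) and ((not (data[1] >= -14)) -> 2*g < -21)


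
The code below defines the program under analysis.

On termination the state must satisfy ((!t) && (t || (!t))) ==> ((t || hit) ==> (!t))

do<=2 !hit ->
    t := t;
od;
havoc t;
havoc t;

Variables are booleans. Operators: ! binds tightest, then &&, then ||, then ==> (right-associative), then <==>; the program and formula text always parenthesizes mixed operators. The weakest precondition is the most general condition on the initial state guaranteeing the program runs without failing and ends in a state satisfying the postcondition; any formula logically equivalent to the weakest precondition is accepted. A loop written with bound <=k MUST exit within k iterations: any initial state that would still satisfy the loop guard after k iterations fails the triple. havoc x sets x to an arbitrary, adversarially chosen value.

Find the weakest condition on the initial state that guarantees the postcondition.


Working backward. After the program, the postcondition ((!t) && (t || (!t))) ==> ((t || hit) ==> (!t)) must hold; in canonical form it is (!t) ==> ((t || hit) ==> (!t)).
Before havoc t: true
Before havoc t: true
Before the loop (bound <=2), unroll the exhaustion recursion (WP_0 = exit-now case; WP_j = one more guarded iteration, up to j = 2):
  WP_0: hit
  WP_1: (!hit) ==> hit
  WP_2: (!hit) ==> ((!hit) ==> hit)
So before the loop: (!hit) ==> ((!hit) ==> hit)
Answer: WP = (!hit) ==> ((!hit) ==> hit)


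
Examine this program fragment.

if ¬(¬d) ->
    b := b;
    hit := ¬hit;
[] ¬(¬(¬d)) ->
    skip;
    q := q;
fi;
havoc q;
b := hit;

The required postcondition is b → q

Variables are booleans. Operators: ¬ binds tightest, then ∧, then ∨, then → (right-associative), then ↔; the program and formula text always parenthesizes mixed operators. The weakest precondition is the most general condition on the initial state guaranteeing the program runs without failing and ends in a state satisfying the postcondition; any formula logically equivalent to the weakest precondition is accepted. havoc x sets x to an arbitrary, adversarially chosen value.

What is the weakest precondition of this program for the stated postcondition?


Working backward. After the program, b → q must hold.
Before b := hit: hit → q
Before havoc q: ¬hit
Then branch requires hit; else branch requires ¬hit.
Before the if: (d → hit) ∧ ((¬d) → (¬hit))
Answer: WP = (d → hit) ∧ ((¬d) → (¬hit))


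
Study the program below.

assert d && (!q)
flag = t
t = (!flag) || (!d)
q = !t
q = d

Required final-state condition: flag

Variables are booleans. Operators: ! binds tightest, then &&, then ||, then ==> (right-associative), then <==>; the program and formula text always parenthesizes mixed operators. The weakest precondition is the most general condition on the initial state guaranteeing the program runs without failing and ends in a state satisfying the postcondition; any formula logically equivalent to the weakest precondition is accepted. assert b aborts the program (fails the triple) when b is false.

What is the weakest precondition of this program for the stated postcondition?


Working backward. After the program, flag must hold.
Before q := d: flag
Before q := !t: flag
Before t := (!flag) || (!d): flag
Before flag := t: t
Before assert d && (!q): d && (!q) && t
Answer: WP = d && (!q) && t


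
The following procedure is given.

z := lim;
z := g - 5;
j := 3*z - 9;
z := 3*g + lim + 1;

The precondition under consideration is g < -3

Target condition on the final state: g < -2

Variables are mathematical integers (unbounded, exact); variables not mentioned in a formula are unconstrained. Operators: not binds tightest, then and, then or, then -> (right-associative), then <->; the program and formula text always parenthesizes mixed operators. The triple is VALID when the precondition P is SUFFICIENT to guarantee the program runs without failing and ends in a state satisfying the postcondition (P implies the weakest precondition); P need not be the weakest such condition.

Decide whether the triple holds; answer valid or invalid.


Working backward. After the program, g < -2 must hold.
Before z := 3*g + lim + 1: g < -2
Before j := 3*z - 9: g < -2
Before z := g - 5: g < -2
Before z := lim: g < -2
The weakest precondition is g < -2.
Check whether g < -3 implies it.
Every state satisfying the precondition satisfies the weakest precondition: the implication holds.
Answer: valid


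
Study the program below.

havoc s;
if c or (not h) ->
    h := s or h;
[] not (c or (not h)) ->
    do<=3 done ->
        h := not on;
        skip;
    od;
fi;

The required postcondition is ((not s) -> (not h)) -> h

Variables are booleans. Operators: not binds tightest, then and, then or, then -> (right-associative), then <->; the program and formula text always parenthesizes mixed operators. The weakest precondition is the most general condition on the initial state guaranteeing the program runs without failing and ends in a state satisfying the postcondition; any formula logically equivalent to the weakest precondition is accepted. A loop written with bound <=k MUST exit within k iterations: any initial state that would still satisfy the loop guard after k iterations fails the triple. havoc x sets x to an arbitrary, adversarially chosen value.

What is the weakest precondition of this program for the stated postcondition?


Working backward. After the program, ((not s) -> (not h)) -> h must hold.
Then branch requires ((not s) -> (not (s or h))) -> (s or h); else branch requires (done -> ((done -> ((done -> ((not done) and (((not s) -> on) -> (not on)))) and ((not done) -> (((not s) -> on) -> (not on))))) and ((not done) -> (((not s) -> on) -> (not on))))) and ((not done) -> (((not s) -> (not h)) -> h)).
Before the if: ((c or (not h)) -> (((not s) -> (not (s or h))) -> (s or h))) and ((not (c or (not h))) -> ((done -> ((done -> ((done -> ((not done) and (((not s) -> on) -> (not on)))) and ((not done) -> (((not s) -> on) -> (not on))))) and ((not done) -> (((not s) -> on) -> (not on))))) and ((not done) -> (((not s) -> (not h)) -> h))))
Before havoc s: ((not (c or (not h))) -> ((done -> ((done -> ((done -> ((not done) and (not on))) and ((not done) -> (not on)))) and ((not done) -> (not on)))) and ((not done) -> h))) and ((c or (not h)) -> ((not h) -> h)) and ((not (c or (not h))) -> ((done -> ((done -> ((done -> ((not done) and (on -> (not on)))) and ((not done) -> (on -> (not on))))) and ((not done) -> (on -> (not on))))) and ((not done) -> ((not h) -> h))))
Answer: WP = ((not (c or (not h))) -> ((done -> ((done -> ((done -> ((not done) and (not on))) and ((not done) -> (not on)))) and ((not done) -> (not on)))) and ((not done) -> h))) and ((c or (not h)) -> ((not h) -> h)) and ((not (c or (not h))) -> ((done -> ((done -> ((done -> ((not done) and (on -> (not on)))) and ((not done) -> (on -> (not on))))) and ((not done) -> (on -> (not on))))) and ((not done) -> ((not h) -> h))))


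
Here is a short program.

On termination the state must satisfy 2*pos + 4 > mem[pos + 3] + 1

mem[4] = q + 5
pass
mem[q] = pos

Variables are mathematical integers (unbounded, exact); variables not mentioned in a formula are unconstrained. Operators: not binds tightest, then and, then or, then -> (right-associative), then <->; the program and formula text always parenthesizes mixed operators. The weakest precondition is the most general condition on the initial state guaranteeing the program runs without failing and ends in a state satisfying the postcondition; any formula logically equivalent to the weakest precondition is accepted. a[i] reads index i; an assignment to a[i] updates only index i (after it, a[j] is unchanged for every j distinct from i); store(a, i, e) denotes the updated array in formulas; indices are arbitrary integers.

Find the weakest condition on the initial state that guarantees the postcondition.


Working backward. After the program, the postcondition 2*pos + 4 > mem[pos + 3] + 1 must hold; in canonical form it is 2*pos > mem[pos + 3] - 3.
Before mem[q] := pos: 2*pos > store(mem, q, pos)[pos + 3] - 3
Before skip: 2*pos > store(mem, q, pos)[pos + 3] - 3
Before mem[4] := q + 5: 2*pos > store(store(mem, 4, q + 5), q, pos)[pos + 3] - 3
Answer: WP = 2*pos > store(store(mem, 4, q + 5), q, pos)[pos + 3] - 3


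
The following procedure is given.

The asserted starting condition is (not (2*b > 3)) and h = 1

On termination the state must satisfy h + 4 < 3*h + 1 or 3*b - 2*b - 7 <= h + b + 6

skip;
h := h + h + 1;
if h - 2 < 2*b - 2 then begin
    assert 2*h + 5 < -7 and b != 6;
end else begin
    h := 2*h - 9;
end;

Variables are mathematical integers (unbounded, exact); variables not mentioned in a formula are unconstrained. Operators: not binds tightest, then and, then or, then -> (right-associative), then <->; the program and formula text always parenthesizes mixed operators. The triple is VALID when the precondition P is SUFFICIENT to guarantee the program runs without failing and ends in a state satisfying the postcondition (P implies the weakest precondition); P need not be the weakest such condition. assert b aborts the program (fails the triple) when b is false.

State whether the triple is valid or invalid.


Working backward. After the program, the postcondition h + 4 < 3*h + 1 or 3*b - 2*b - 7 <= h + b + 6 must hold; in canonical form it is 2*h > 3 or h >= -13.
Then branch requires 2*h < -12 and b != 6 and (2*h > 3 or h >= -13); else branch requires 4*h > 21 or 2*h >= -4.
Before the if: (h < 2*b -> (2*h < -12 and b != 6 and (2*h > 3 or h >= -13))) and ((not (h < 2*b)) -> (4*h > 21 or 2*h >= -4))
Before h := h + h + 1: (2*h < 2*b - 1 -> (4*h < -14 and b != 6 and (4*h > 1 or 2*h >= -14))) and ((not (2*h < 2*b - 1)) -> (8*h > 17 or 4*h >= -6))
Before skip: (2*h < 2*b - 1 -> (4*h < -14 and b != 6 and (4*h > 1 or 2*h >= -14))) and ((not (2*h < 2*b - 1)) -> (8*h > 17 or 4*h >= -6))
The weakest precondition is (2*h < 2*b - 1 -> (4*h < -14 and b != 6 and (4*h > 1 or 2*h >= -14))) and ((not (2*h < 2*b - 1)) -> (8*h > 17 or 4*h >= -6)).
Check whether (not (2*b > 3)) and h = 1 implies it.
Every state satisfying the precondition satisfies the weakest precondition: the implication holds.
Answer: valid


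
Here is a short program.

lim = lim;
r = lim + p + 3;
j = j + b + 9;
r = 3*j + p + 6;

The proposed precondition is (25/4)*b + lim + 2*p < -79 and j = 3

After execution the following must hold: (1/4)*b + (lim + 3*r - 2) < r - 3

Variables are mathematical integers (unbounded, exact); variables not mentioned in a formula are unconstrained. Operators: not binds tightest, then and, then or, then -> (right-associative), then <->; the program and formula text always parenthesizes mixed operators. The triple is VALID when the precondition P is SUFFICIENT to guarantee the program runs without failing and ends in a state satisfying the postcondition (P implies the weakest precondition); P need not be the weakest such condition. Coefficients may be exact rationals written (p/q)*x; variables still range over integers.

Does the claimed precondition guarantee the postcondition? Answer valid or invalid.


Working backward. After the program, the postcondition (1/4)*b + (lim + 3*r - 2) < r - 3 must hold; in canonical form it is (1/4)*b + lim + 2*r < -1.
Before r := 3*j + p + 6: (1/4)*b + 6*j + lim + 2*p < -13
Before j := j + b + 9: (25/4)*b + 6*j + lim + 2*p < -67
Before r := lim + p + 3: (25/4)*b + 6*j + lim + 2*p < -67
Before lim := lim: (25/4)*b + 6*j + lim + 2*p < -67
The weakest precondition is (25/4)*b + 6*j + lim + 2*p < -67.
Check whether (25/4)*b + lim + 2*p < -79 and j = 3 implies it.
Countermodel: at the initial state b = -5, j = 3, lim = 0, p = -24, the precondition holds but the weakest precondition fails.
Answer: invalid


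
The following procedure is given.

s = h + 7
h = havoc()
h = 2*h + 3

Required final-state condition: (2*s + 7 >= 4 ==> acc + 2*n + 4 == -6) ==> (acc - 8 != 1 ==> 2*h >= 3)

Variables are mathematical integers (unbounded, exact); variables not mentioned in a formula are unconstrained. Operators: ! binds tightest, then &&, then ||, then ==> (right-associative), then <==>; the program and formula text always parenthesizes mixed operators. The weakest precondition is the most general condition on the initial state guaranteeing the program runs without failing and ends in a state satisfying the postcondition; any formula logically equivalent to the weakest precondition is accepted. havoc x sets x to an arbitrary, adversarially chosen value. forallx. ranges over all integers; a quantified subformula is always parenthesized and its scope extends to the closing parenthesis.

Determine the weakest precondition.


Working backward. After the program, the postcondition (2*s + 7 >= 4 ==> acc + 2*n + 4 == -6) ==> (acc - 8 != 1 ==> 2*h >= 3) must hold; in canonical form it is (2*s >= -3 ==> acc + 2*n == -10) ==> (acc != 9 ==> 2*h >= 3).
Before h := 2*h + 3: (2*s >= -3 ==> acc + 2*n == -10) ==> (acc != 9 ==> 4*h >= -3)
Before havoc h: forall h_1. ((2*s >= -3 ==> acc + 2*n == -10) ==> (acc != 9 ==> 4*h_1 >= -3))
Before s := h + 7: forall h_1. ((2*h >= -17 ==> acc + 2*n == -10) ==> (acc != 9 ==> 4*h_1 >= -3))
Answer: WP = forall h_1. ((2*h >= -17 ==> acc + 2*n == -10) ==> (acc != 9 ==> 4*h_1 >= -3))


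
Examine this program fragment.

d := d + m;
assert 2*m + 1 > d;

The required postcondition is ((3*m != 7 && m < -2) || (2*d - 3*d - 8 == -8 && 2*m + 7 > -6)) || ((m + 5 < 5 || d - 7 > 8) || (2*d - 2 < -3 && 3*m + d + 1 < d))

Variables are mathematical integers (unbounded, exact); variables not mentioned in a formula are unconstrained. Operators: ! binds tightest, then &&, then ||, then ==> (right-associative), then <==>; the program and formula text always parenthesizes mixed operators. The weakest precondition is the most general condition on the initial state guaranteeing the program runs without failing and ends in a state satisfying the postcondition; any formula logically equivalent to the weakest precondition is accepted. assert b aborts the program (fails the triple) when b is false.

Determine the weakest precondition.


Working backward. After the program, the postcondition ((3*m != 7 && m < -2) || (2*d - 3*d - 8 == -8 && 2*m + 7 > -6)) || ((m + 5 < 5 || d - 7 > 8) || (2*d - 2 < -3 && 3*m + d + 1 < d)) must hold; in canonical form it is (3*m != 7 && m < -2) || (d == 0 && 2*m > -13) || m < 0 || d > 15 || (2*d < -1 && 3*m < -1).
Before assert 2*m + 1 > d: 2*m > d - 1 && ((3*m != 7 && m < -2) || (d == 0 && 2*m > -13) || m < 0 || d > 15 || (2*d < -1 && 3*m < -1))
Before d := d + m: m > d - 1 && ((3*m != 7 && m < -2) || (d + m == 0 && 2*m > -13) || m < 0 || d + m > 15 || (2*d + 2*m < -1 && 3*m < -1))
Answer: WP = m > d - 1 && ((3*m != 7 && m < -2) || (d + m == 0 && 2*m > -13) || m < 0 || d + m > 15 || (2*d + 2*m < -1 && 3*m < -1))


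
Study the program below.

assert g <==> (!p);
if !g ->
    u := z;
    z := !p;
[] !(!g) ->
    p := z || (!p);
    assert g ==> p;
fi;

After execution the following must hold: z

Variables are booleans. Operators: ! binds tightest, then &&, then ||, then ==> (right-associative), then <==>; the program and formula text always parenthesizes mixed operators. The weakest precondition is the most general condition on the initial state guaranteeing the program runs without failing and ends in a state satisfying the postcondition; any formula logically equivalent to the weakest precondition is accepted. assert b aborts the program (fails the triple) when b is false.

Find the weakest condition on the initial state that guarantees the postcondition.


Working backward. After the program, z must hold.
Then branch requires !p; else branch requires (g ==> (z || (!p))) && z.
Before the if: ((!g) ==> (!p)) && (g ==> ((g ==> (z || (!p))) && z))
Before assert g <==> (!p): (g <==> (!p)) && ((!g) ==> (!p)) && (g ==> ((g ==> (z || (!p))) && z))
Answer: WP = (g <==> (!p)) && ((!g) ==> (!p)) && (g ==> ((g ==> (z || (!p))) && z))


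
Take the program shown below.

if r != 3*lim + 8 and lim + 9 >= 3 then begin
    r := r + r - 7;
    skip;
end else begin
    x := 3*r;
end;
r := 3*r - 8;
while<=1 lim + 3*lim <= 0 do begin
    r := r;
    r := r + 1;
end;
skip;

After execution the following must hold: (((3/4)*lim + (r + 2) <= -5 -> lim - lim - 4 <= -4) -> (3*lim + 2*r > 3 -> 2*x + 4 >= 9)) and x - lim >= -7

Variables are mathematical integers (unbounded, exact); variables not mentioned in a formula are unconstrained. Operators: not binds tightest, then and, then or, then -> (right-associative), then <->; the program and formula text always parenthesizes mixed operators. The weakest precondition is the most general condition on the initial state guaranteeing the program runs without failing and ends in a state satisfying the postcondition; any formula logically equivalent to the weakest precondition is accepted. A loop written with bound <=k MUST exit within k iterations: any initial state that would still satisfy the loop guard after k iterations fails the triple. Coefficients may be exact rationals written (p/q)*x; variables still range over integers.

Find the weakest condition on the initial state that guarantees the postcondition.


Working backward. After the program, the postcondition (((3/4)*lim + (r + 2) <= -5 -> lim - lim - 4 <= -4) -> (3*lim + 2*r > 3 -> 2*x + 4 >= 9)) and x - lim >= -7 must hold; in canonical form it is (3*lim + 2*r > 3 -> 2*x >= 5) and x >= lim - 7.
Before skip: (3*lim + 2*r > 3 -> 2*x >= 5) and x >= lim - 7
Before the loop (bound <=1), unroll the exhaustion recursion (WP_0 = exit-now case; WP_j = one more guarded iteration, up to j = 1):
  WP_0: (not (4*lim <= 0)) and (3*lim + 2*r > 3 -> 2*x >= 5) and x >= lim - 7
  WP_1: (4*lim <= 0 -> ((not (4*lim <= 0)) and (3*lim + 2*r > 1 -> 2*x >= 5) and x >= lim - 7)) and ((not (4*lim <= 0)) -> ((3*lim + 2*r > 3 -> 2*x >= 5) and x >= lim - 7))
So before the loop: (4*lim <= 0 -> ((not (4*lim <= 0)) and (3*lim + 2*r > 1 -> 2*x >= 5) and x >= lim - 7)) and ((not (4*lim <= 0)) -> ((3*lim + 2*r > 3 -> 2*x >= 5) and x >= lim - 7))
Before r := 3*r - 8: (4*lim <= 0 -> ((not (4*lim <= 0)) and (3*lim + 6*r > 17 -> 2*x >= 5) and x >= lim - 7)) and ((not (4*lim <= 0)) -> ((3*lim + 6*r > 19 -> 2*x >= 5) and x >= lim - 7))
Then branch requires (4*lim <= 0 -> ((not (4*lim <= 0)) and (3*lim + 12*r > 59 -> 2*x >= 5) and x >= lim - 7)) and ((not (4*lim <= 0)) -> ((3*lim + 12*r > 61 -> 2*x >= 5) and x >= lim - 7)); else branch requires (4*lim <= 0 -> ((not (4*lim <= 0)) and (3*lim + 6*r > 17 -> 6*r >= 5) and 3*r >= lim - 7)) and ((not (4*lim <= 0)) -> ((3*lim + 6*r > 19 -> 6*r >= 5) and 3*r >= lim - 7)).
Before the if: ((r != 3*lim + 8 and lim >= -6) -> ((4*lim <= 0 -> ((not (4*lim <= 0)) and (3*lim + 12*r > 59 -> 2*x >= 5) and x >= lim - 7)) and ((not (4*lim <= 0)) -> ((3*lim + 12*r > 61 -> 2*x >= 5) and x >= lim - 7)))) and ((not (r != 3*lim + 8 and lim >= -6)) -> ((4*lim <= 0 -> ((not (4*lim <= 0)) and (3*lim + 6*r > 17 -> 6*r >= 5) and 3*r >= lim - 7)) and ((not (4*lim <= 0)) -> ((3*lim + 6*r > 19 -> 6*r >= 5) and 3*r >= lim - 7))))
Answer: WP = ((r != 3*lim + 8 and lim >= -6) -> ((4*lim <= 0 -> ((not (4*lim <= 0)) and (3*lim + 12*r > 59 -> 2*x >= 5) and x >= lim - 7)) and ((not (4*lim <= 0)) -> ((3*lim + 12*r > 61 -> 2*x >= 5) and x >= lim - 7)))) and ((not (r != 3*lim + 8 and lim >= -6)) -> ((4*lim <= 0 -> ((not (4*lim <= 0)) and (3*lim + 6*r > 17 -> 6*r >= 5) and 3*r >= lim - 7)) and ((not (4*lim <= 0)) -> ((3*lim + 6*r > 19 -> 6*r >= 5) and 3*r >= lim - 7))))


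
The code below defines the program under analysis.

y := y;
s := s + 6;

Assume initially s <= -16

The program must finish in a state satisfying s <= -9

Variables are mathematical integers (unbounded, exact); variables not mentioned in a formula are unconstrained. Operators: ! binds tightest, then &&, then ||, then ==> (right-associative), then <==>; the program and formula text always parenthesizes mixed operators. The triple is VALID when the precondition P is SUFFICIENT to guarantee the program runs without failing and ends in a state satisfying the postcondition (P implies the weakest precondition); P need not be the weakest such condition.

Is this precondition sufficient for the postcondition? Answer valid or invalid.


Working backward. After the program, s <= -9 must hold.
Before s := s + 6: s <= -15
Before y := y: s <= -15
The weakest precondition is s <= -15.
Check whether s <= -16 implies it.
Every state satisfying the precondition satisfies the weakest precondition: the implication holds.
Answer: valid


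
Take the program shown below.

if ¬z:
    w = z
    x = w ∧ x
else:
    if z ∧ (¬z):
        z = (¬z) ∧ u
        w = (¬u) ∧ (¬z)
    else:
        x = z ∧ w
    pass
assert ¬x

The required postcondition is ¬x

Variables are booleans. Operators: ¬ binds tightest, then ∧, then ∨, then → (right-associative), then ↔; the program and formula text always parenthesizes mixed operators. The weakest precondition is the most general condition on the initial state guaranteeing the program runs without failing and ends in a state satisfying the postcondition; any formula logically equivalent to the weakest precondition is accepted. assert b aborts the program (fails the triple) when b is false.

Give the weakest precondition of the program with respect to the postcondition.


Working backward. After the program, ¬x must hold.
Before assert ¬x: ¬x
Then branch requires ¬(z ∧ x); else branch requires ¬(z ∧ w).
Before the if: ((¬z) → (¬(z ∧ x))) ∧ (z → (¬(z ∧ w)))
Answer: WP = ((¬z) → (¬(z ∧ x))) ∧ (z → (¬(z ∧ w)))


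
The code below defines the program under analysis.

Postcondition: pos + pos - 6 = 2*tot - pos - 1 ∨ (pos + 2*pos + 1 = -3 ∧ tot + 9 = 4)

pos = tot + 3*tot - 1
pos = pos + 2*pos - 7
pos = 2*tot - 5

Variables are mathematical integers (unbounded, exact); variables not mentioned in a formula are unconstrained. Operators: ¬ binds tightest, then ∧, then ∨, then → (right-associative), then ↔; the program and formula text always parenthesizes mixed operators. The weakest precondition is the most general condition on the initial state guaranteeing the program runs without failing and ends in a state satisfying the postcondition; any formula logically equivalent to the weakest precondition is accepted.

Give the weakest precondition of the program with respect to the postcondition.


Working backward. After the program, the postcondition pos + pos - 6 = 2*tot - pos - 1 ∨ (pos + 2*pos + 1 = -3 ∧ tot + 9 = 4) must hold; in canonical form it is 3*pos = 2*tot + 5 ∨ (3*pos = -4 ∧ tot = -5).
Before pos := 2*tot - 5: 4*tot = 20 ∨ (6*tot = 11 ∧ tot = -5)
Before pos := pos + 2*pos - 7: 4*tot = 20 ∨ (6*tot = 11 ∧ tot = -5)
Before pos := tot + 3*tot - 1: 4*tot = 20 ∨ (6*tot = 11 ∧ tot = -5)
Answer: WP = 4*tot = 20 ∨ (6*tot = 11 ∧ tot = -5)


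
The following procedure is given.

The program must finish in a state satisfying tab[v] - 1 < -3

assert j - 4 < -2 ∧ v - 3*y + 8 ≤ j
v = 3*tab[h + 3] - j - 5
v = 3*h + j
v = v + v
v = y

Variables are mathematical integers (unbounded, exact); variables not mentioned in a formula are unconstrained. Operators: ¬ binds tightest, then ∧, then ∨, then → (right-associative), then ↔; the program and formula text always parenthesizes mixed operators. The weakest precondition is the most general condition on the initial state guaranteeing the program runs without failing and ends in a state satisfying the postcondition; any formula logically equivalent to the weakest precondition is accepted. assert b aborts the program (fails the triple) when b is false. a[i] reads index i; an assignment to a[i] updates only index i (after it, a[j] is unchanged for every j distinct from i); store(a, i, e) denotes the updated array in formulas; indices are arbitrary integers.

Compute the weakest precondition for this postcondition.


Working backward. After the program, the postcondition tab[v] - 1 < -3 must hold; in canonical form it is tab[v] < -2.
Before v := y: tab[y] < -2
Before v := v + v: tab[y] < -2
Before v := 3*h + j: tab[y] < -2
Before v := 3*tab[h + 3] - j - 5: tab[y] < -2
Before assert j - 4 < -2 ∧ v - 3*y + 8 ≤ j: j < 2 ∧ v ≤ j + 3*y - 8 ∧ tab[y] < -2
Answer: WP = j < 2 ∧ v ≤ j + 3*y - 8 ∧ tab[y] < -2


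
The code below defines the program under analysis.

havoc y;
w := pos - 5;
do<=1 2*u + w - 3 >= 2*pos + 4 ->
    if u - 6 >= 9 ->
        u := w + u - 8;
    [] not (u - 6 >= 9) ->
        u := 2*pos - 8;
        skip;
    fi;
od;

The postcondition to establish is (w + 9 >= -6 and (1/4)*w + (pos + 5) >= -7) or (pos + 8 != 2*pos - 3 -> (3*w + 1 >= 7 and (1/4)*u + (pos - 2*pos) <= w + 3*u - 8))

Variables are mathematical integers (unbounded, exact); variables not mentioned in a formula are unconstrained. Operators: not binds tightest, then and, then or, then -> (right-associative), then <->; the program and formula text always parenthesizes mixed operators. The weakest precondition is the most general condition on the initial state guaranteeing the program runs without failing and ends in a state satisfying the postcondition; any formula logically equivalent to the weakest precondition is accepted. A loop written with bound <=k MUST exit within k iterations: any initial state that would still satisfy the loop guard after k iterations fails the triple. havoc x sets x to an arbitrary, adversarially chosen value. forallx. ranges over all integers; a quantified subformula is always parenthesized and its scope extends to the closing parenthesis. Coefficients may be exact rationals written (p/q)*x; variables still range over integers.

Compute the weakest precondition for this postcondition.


Working backward. After the program, the postcondition (w + 9 >= -6 and (1/4)*w + (pos + 5) >= -7) or (pos + 8 != 2*pos - 3 -> (3*w + 1 >= 7 and (1/4)*u + (pos - 2*pos) <= w + 3*u - 8)) must hold; in canonical form it is (w >= -15 and pos + (1/4)*w >= -12) or (pos != 11 -> (3*w >= 6 and pos + (11/4)*u + w >= 8)).
Before the loop (bound <=1), unroll the exhaustion recursion (WP_0 = exit-now case; WP_j = one more guarded iteration, up to j = 1):
  WP_0: (not (2*u + w >= 2*pos + 7)) and ((w >= -15 and pos + (1/4)*w >= -12) or (pos != 11 -> (3*w >= 6 and pos + (11/4)*u + w >= 8)))
  WP_1: (2*u + w >= 2*pos + 7 -> ((u >= 15 -> ((not (2*u + 3*w >= 2*pos + 23)) and ((w >= -15 and pos + (1/4)*w >= -12) or (pos != 11 -> (3*w >= 6 and pos + (11/4)*u + (15/4)*w >= 30))))) and ((not (u >= 15)) -> ((not (2*pos + w >= 23)) and ((w >= -15 and pos + (1/4)*w >= -12) or (pos != 11 -> (3*w >= 6 and (13/2)*pos + w >= 30))))))) and ((not (2*u + w >= 2*pos + 7)) -> ((w >= -15 and pos + (1/4)*w >= -12) or (pos != 11 -> (3*w >= 6 and pos + (11/4)*u + w >= 8))))
So before the loop: (2*u + w >= 2*pos + 7 -> ((u >= 15 -> ((not (2*u + 3*w >= 2*pos + 23)) and ((w >= -15 and pos + (1/4)*w >= -12) or (pos != 11 -> (3*w >= 6 and pos + (11/4)*u + (15/4)*w >= 30))))) and ((not (u >= 15)) -> ((not (2*pos + w >= 23)) and ((w >= -15 and pos + (1/4)*w >= -12) or (pos != 11 -> (3*w >= 6 and (13/2)*pos + w >= 30))))))) and ((not (2*u + w >= 2*pos + 7)) -> ((w >= -15 and pos + (1/4)*w >= -12) or (pos != 11 -> (3*w >= 6 and pos + (11/4)*u + w >= 8))))
Before w := pos - 5: (2*u >= pos + 12 -> ((u >= 15 -> ((not (pos + 2*u >= 38)) and ((pos >= -10 and (5/4)*pos >= -43/4) or (pos != 11 -> (3*pos >= 21 and (19/4)*pos + (11/4)*u >= 195/4))))) and ((not (u >= 15)) -> ((not (3*pos >= 28)) and ((pos >= -10 and (5/4)*pos >= -43/4) or (pos != 11 -> (3*pos >= 21 and (15/2)*pos >= 35))))))) and ((not (2*u >= pos + 12)) -> ((pos >= -10 and (5/4)*pos >= -43/4) or (pos != 11 -> (3*pos >= 21 and 2*pos + (11/4)*u >= 13))))
Before havoc y: (2*u >= pos + 12 -> ((u >= 15 -> ((not (pos + 2*u >= 38)) and ((pos >= -10 and (5/4)*pos >= -43/4) or (pos != 11 -> (3*pos >= 21 and (19/4)*pos + (11/4)*u >= 195/4))))) and ((not (u >= 15)) -> ((not (3*pos >= 28)) and ((pos >= -10 and (5/4)*pos >= -43/4) or (pos != 11 -> (3*pos >= 21 and (15/2)*pos >= 35))))))) and ((not (2*u >= pos + 12)) -> ((pos >= -10 and (5/4)*pos >= -43/4) or (pos != 11 -> (3*pos >= 21 and 2*pos + (11/4)*u >= 13))))
Answer: WP = (2*u >= pos + 12 -> ((u >= 15 -> ((not (pos + 2*u >= 38)) and ((pos >= -10 and (5/4)*pos >= -43/4) or (pos != 11 -> (3*pos >= 21 and (19/4)*pos + (11/4)*u >= 195/4))))) and ((not (u >= 15)) -> ((not (3*pos >= 28)) and ((pos >= -10 and (5/4)*pos >= -43/4) or (pos != 11 -> (3*pos >= 21 and (15/2)*pos >= 35))))))) and ((not (2*u >= pos + 12)) -> ((pos >= -10 and (5/4)*pos >= -43/4) or (pos != 11 -> (3*pos >= 21 and 2*pos + (11/4)*u >= 13))))
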